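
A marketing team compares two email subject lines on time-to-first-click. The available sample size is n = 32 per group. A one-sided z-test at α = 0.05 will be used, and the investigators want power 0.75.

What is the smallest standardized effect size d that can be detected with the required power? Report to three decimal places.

d ≈ 0.580

Need Φ(δ − 1.645) = 0.75, so δ = 1.645 + 0.674 = 2.319.
δ = d·√(n/2) ⇒ d = δ/√(n/2) = 2.319/√(32/2) = 0.5798.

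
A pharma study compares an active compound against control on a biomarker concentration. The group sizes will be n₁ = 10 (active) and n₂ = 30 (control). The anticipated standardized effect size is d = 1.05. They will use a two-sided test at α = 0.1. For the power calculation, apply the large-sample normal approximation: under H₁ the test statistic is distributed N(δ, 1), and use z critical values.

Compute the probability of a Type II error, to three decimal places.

Noncentrality parameter: δ = d / √(1/n₁ + 1/n₂) = 1.05 / √(1/10 + 1/30) = 2.8755
Critical value for a two-sided test at α = 0.1: z_{α/2} = 1.645.
Power = Φ(δ − 1.645) + Φ(−δ − 1.645) = Φ(1.231) + Φ(-4.520) = 0.8908 + 0.0000 = 0.8908.
Type II error: β = 1 − power = 1 − 0.8908 = 0.1092.

β ≈ 0.109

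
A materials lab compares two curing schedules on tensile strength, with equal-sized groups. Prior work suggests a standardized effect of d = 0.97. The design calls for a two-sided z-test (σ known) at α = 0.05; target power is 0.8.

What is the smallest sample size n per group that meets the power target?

n = 17 per group

For power 0.8 need Φ(δ − z_{0.025}) = 0.8, so δ = z_{0.025} + z_{0.20} = 1.960 + 0.842 = 2.802.
(For δ > 0 the lower-tail rejection region contributes negligibly to power, so the one-term inversion is standard.)
δ = d·√(n/2) ⇒ n = 2(δ/d)² = 2 × (2.802 / 0.97)² = 16.68.
Rounding up, n = 17 per group.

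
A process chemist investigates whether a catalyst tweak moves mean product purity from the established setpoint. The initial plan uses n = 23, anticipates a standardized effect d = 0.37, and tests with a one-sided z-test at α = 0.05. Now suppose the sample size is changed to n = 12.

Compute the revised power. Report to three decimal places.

With n = 12: δ = d·√n = 0.37 × √12 = 1.2817. Critical value z_{0.05} = 1.645.
Revised power = P(Z > 1.645 − δ) = Φ(-0.363) = 0.3583.

Power ≈ 0.358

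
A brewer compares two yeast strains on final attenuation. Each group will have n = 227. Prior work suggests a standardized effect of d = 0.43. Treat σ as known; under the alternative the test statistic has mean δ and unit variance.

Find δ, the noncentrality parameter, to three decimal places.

δ ≈ 4.581

The noncentrality parameter scales effect size by the design's sample-size factor: δ = d·√(n/2) = 0.43 × √(227/2) = 4.5811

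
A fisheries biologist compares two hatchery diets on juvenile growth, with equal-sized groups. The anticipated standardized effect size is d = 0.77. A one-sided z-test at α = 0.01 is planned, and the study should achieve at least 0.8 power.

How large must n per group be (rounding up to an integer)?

Set Φ(δ − 2.326) = 0.8; then δ − 2.326 = Φ⁻¹(0.8) = 0.842, giving δ = 3.168.
δ = d·√(n/2) ⇒ n = 2(δ/d)² = 2 × (3.168 / 0.77)² = 33.85.
Rounding up, n = 34 per group.

n = 34 per group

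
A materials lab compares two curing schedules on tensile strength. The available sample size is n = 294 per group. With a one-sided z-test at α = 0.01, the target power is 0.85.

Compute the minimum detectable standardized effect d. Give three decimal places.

d ≈ 0.277

Need Φ(δ − 2.326) = 0.85, so δ = 2.326 + 1.036 = 3.363.
δ = d·√(n/2) ⇒ d = δ/√(n/2) = 3.363/√(294/2) = 0.2774.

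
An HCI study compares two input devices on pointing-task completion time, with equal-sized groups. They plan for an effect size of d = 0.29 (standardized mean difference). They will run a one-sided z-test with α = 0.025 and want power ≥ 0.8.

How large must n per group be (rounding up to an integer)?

n = 187 per group

For power 0.8 need Φ(δ − z_{0.025}) = 0.8, so δ = z_{0.025} + z_{0.20} = 1.960 + 0.842 = 2.802.
δ = d·√(n/2) ⇒ n = 2(δ/d)² = 2 × (2.802 / 0.29)² = 186.66.
Round up to the next whole unit.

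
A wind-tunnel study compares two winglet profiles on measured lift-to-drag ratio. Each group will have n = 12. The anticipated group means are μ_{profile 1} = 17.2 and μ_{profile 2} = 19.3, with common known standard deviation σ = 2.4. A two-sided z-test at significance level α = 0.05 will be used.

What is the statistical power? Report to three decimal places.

Power ≈ 0.573

Standardized effect: d = |μ_{profile 1} − μ_{profile 2}| / σ = |17.2 − 19.3| / 2.4 = 0.8750
Noncentrality parameter: δ = d·√(n/2) = 0.8750 × √(12/2) = 2.1433
Two-sided α = 0.05 → critical value z_{0.025} = 1.960.
Power = Φ(δ − 1.960) + Φ(−δ − 1.960) = Φ(0.183) + Φ(-4.103) = 0.5727 + 0.0000 = 0.5728.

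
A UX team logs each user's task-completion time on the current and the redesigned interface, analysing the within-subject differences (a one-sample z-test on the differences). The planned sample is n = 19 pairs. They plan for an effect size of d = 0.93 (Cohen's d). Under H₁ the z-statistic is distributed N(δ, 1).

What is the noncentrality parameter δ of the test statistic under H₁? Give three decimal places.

δ ≈ 4.054

δ = d·√n = 0.93 × √19 = 4.0538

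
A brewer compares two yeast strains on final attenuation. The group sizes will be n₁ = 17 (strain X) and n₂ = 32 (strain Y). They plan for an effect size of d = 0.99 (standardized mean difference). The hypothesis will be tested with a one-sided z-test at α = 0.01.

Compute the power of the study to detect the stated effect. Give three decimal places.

Power ≈ 0.835

Noncentrality parameter: δ = d / √(1/n₁ + 1/n₂) = 0.99 / √(1/17 + 1/32) = 3.2987
Critical value for a one-sided test at α = 0.01: z_α = 2.326.
Power = P(Z > 2.326 − δ) = Φ(0.972) = 0.8346.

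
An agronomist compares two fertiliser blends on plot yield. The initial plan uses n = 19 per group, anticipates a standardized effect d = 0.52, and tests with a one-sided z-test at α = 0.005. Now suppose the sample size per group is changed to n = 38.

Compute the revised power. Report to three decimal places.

Power ≈ 0.379

With n = 38 per group: δ = d·√(n/2) = 0.52 × √(38/2) = 2.2666. Critical value z_{0.005} = 2.576.
Revised power = Φ(δ − 2.576) = Φ(-0.309) = 0.3786.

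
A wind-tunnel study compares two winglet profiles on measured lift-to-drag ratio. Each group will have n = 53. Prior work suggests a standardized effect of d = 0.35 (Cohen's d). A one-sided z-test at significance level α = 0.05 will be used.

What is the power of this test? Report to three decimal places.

Power ≈ 0.562

Noncentrality parameter: δ = d·√(n/2) = 0.35 × √(53/2) = 1.8017
Critical value for a one-sided test at α = 0.05: z_α = 1.645.
Power = P(Z > 1.645 − δ) = Φ(0.157) = 0.5623.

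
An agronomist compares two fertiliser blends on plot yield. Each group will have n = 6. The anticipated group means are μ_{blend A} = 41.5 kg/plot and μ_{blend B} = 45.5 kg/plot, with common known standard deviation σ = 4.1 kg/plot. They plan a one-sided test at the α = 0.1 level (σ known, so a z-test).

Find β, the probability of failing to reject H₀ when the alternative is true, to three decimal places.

β ≈ 0.342

Standardized effect: d = |μ_{blend A} − μ_{blend B}| / σ = |41.5 − 45.5| / 4.1 = 0.9756
Noncentrality parameter: δ = d·√(n/2) = 0.9756 × √(6/2) = 1.6898
Critical value for a one-sided test at α = 0.1: z_α = 1.282.
Power = P(Z > 1.282 − δ) = Φ(0.408) = 0.6585.
Type II error: β = 1 − power = 1 − 0.6585 = 0.3415.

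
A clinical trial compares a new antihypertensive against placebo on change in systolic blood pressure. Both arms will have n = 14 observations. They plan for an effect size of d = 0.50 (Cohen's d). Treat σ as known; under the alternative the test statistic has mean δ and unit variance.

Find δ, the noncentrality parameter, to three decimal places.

The noncentrality parameter scales effect size by the design's sample-size factor: δ = d·√(n/2) = 0.50 × √(14/2) = 1.3229

δ ≈ 1.323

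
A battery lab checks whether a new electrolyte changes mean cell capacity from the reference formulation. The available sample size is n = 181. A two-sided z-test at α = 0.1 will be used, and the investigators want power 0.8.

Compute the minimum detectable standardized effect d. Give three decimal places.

d ≈ 0.185

Required noncentrality: δ = z_{0.05} + z_{0.20} = 1.645 + 0.842 = 2.486.
(Lower-tail contribution to power is negligible for δ > 0.)
δ = d·√n ⇒ d = δ/√n = 2.486/√181 = 0.1848.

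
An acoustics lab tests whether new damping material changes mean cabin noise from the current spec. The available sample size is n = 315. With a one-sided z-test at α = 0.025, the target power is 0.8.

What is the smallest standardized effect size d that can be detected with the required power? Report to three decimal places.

d ≈ 0.158

Need Φ(δ − 1.960) = 0.8, so δ = 1.960 + 0.842 = 2.802.
δ = d·√n ⇒ d = δ/√n = 2.802/√315 = 0.1579.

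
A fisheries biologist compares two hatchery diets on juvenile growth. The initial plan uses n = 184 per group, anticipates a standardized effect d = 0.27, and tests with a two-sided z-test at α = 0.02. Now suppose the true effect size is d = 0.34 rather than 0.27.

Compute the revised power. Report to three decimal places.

Power ≈ 0.825

With d = 0.34: δ = d·√(n/2) = 0.34 × √(184/2) = 3.2612. Critical value z_{0.01} = 2.326.
Revised power = Φ(δ − 2.326) + Φ(−δ − 2.326) = Φ(0.935) + Φ(-5.588) = 0.8251 + 0.0000 = 0.8251.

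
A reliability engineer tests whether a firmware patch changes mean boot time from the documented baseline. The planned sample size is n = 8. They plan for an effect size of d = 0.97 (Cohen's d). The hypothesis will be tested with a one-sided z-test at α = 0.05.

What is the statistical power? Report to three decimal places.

Noncentrality parameter: δ = d·√n = 0.97 × √8 = 2.7436
Critical value for a one-sided test at α = 0.05: z_α = 1.645.
Power = Φ(δ − 1.645) = Φ(1.099) = 0.8641.

Power ≈ 0.864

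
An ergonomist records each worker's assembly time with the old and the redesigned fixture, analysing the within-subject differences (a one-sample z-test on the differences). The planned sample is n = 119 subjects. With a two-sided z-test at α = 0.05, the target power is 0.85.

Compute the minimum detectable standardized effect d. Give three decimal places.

d ≈ 0.275

Required noncentrality: δ = z_{0.025} + z_{0.15} = 1.960 + 1.036 = 2.996.
(The second rejection-region term Φ(−δ − z_{α/2}) is negligible and dropped.)
δ = d·√n ⇒ d = δ/√n = 2.996/√119 = 0.2747.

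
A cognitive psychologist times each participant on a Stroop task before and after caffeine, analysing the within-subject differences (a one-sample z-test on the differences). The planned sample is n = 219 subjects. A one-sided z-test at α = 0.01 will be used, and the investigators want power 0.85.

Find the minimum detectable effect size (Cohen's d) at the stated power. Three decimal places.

Need Φ(δ − 2.326) = 0.85, so δ = 2.326 + 1.036 = 3.363.
δ = d·√n ⇒ d = δ/√n = 3.363/√219 = 0.2272.

d ≈ 0.227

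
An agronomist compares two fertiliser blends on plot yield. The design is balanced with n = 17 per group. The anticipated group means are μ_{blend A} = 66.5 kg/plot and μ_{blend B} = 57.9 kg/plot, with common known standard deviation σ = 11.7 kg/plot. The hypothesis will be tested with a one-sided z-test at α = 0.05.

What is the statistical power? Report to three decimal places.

Standardized effect: d = |μ_{blend A} − μ_{blend B}| / σ = |66.5 − 57.9| / 11.7 = 0.7350
Noncentrality parameter: δ = d·√(n/2) = 0.7350 × √(17/2) = 2.1430
Critical value for a one-sided test at α = 0.05: z_α = 1.645.
Power = P(Z > 1.645 − δ) = Φ(0.498) = 0.6908.

Power ≈ 0.691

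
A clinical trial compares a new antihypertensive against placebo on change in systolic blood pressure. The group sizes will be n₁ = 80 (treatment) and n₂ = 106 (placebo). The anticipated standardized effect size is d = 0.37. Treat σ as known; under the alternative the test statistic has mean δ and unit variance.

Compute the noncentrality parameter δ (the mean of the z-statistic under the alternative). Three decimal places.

δ = d / √(1/n₁ + 1/n₂) = 0.37 / √(1/80 + 1/106) = 2.4983

δ ≈ 2.498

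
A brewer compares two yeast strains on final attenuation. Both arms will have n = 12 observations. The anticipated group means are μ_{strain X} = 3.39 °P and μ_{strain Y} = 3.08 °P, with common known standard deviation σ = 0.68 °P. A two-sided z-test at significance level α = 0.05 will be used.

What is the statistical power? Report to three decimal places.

Standardized effect: d = |μ_{strain X} − μ_{strain Y}| / σ = |3.39 − 3.08| / 0.68 = 0.4559
Noncentrality parameter: δ = d·√(n/2) = 0.4559 × √(12/2) = 1.1167
Critical value for a two-sided test at α = 0.05: z_{α/2} = 1.960.
Power = Φ(δ − 1.960) + Φ(−δ − 1.960) = Φ(-0.843) + Φ(-3.077) = 0.1995 + 0.0010 = 0.2006.

Power ≈ 0.201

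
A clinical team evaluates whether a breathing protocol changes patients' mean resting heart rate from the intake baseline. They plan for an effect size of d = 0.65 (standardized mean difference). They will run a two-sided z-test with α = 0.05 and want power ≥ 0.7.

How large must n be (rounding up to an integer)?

Set Φ(δ − 1.960) = 0.7; then δ − 1.960 = Φ⁻¹(0.7) = 0.524, giving δ = 2.484.
(Ignoring the negligible lower-tail rejection probability gives the usual closed-form inversion.)
δ = d·√n ⇒ n = (δ/d)² = (2.484 / 0.65)² = 14.61.
Round up to the next whole unit.

n = 15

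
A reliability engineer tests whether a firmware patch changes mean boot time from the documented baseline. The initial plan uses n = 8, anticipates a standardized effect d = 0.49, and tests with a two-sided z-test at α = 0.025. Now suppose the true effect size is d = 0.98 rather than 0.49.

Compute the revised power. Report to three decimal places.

With d = 0.98: δ = d·√n = 0.98 × √8 = 2.7719. Critical value z_{0.0125} = 2.241.
Revised power = Φ(δ − 2.241) + Φ(−δ − 2.241) = Φ(0.530) + Φ(-5.013) = 0.7021 + 0.0000 = 0.7021.

Power ≈ 0.702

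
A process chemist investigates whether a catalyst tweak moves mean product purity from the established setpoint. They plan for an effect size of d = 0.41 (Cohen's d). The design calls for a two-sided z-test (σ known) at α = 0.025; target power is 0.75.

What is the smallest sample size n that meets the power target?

Set Φ(δ − 2.241) = 0.75; then δ − 2.241 = Φ⁻¹(0.75) = 0.674, giving δ = 2.916.
(The Φ(−δ − z_{α/2}) term is vanishingly small for δ > 0 and is dropped in the standard sample-size formula.)
δ = d·√n ⇒ n = (δ/d)² = (2.916 / 0.41)² = 50.58.
Rounding up, n = 51.

n = 51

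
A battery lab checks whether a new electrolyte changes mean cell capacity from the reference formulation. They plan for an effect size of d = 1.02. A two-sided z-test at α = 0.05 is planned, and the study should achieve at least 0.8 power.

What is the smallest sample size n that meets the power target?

For power 0.8 need Φ(δ − z_{0.025}) = 0.8, so δ = z_{0.025} + z_{0.20} = 1.960 + 0.842 = 2.802.
(Ignoring the negligible lower-tail rejection probability gives the usual closed-form inversion.)
δ = d·√n ⇒ n = (δ/d)² = (2.802 / 1.02)² = 7.54.
Round up to the next whole unit.

n = 8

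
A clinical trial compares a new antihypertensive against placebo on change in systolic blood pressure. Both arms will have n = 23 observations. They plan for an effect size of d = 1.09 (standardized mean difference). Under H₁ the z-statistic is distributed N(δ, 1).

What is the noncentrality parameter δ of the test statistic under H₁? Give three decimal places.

δ ≈ 3.696

δ = d·√(n/2) = 1.09 × √(23/2) = 3.6964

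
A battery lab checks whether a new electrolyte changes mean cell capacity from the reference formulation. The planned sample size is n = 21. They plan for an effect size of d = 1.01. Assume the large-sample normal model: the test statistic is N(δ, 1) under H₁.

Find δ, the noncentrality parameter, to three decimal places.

δ ≈ 4.628

δ = d·√n = 1.01 × √21 = 4.6284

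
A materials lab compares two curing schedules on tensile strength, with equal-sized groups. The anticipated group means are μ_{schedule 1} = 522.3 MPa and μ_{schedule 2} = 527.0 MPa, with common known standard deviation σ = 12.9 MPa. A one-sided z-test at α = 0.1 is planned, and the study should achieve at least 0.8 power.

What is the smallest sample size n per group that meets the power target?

Standardized effect: d = |μ_{schedule 1} − μ_{schedule 2}| / σ = |522.3 − 527.0| / 12.9 = 0.3643
Set Φ(δ − 1.282) = 0.8; then δ − 1.282 = Φ⁻¹(0.8) = 0.842, giving δ = 2.123.
δ = d·√(n/2) ⇒ n = 2(δ/d)² = 2 × (2.123 / 0.3643)² = 67.92.
Rounding up, n = 68 per group.

n = 68 per group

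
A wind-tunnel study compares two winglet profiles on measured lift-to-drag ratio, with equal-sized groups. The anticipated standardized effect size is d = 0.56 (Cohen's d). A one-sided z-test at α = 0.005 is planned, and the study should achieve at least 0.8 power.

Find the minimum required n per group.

n = 75 per group

For power 0.8 need Φ(δ − z_{0.005}) = 0.8, so δ = z_{0.005} + z_{0.20} = 2.576 + 0.842 = 3.417.
δ = d·√(n/2) ⇒ n = 2(δ/d)² = 2 × (3.417 / 0.56)² = 74.48.
Round up to the next whole unit.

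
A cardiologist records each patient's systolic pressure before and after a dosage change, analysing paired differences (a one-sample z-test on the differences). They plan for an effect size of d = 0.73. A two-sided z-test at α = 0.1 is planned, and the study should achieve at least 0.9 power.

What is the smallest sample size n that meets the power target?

n = 17

For power 0.9 need Φ(δ − z_{0.05}) = 0.9, so δ = z_{0.05} + z_{0.10} = 1.645 + 1.282 = 2.926.
(For δ > 0 the lower-tail rejection region contributes negligibly to power, so the one-term inversion is standard.)
δ = d·√n ⇒ n = (δ/d)² = (2.926 / 0.73)² = 16.07.
Rounding up, n = 17.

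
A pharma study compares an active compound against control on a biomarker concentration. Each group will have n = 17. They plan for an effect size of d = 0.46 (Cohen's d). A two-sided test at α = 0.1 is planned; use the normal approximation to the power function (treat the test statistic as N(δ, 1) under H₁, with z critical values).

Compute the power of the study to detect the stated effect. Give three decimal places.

Noncentrality parameter: δ = d·√(n/2) = 0.46 × √(17/2) = 1.3411
Critical value for a two-sided test at α = 0.1: z_{α/2} = 1.645.
Power = Φ(δ − 1.645) + Φ(−δ − 1.645) = Φ(-0.304) + Φ(-2.986) = 0.3807 + 0.0014 = 0.3821.

Power ≈ 0.382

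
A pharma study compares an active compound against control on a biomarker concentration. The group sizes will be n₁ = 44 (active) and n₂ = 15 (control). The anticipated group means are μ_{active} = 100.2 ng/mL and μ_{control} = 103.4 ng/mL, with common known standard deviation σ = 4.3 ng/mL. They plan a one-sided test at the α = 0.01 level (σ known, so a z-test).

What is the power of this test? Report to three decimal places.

Power ≈ 0.565

Standardized effect: d = |μ_{active} − μ_{control}| / σ = |100.2 − 103.4| / 4.3 = 0.7442
Noncentrality parameter: δ = d / √(1/n₁ + 1/n₂) = 0.7442 / √(1/44 + 1/15) = 2.4890
Critical value for a one-sided test at α = 0.01: z_α = 2.326.
Power = P(Z > 2.326 − δ) = Φ(0.163) = 0.5646.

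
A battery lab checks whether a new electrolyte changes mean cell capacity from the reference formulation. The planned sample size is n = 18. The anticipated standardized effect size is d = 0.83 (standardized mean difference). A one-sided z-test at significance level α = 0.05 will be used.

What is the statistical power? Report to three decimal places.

Noncentrality parameter: δ = d·√n = 0.83 × √18 = 3.5214
Critical value for a one-sided test at α = 0.05: z_α = 1.645.
Power = Φ(δ − 1.645) = Φ(1.877) = 0.9697.

Power ≈ 0.970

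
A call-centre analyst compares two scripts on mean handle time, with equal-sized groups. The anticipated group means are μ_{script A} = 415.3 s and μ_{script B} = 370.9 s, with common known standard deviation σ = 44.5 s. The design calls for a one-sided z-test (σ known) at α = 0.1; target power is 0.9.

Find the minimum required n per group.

n = 14 per group

Standardized effect: d = |μ_{script A} − μ_{script B}| / σ = |415.3 − 370.9| / 44.5 = 0.9978
For power 0.9 need Φ(δ − z_{0.1}) = 0.9, so δ = z_{0.1} + z_{0.10} = 1.282 + 1.282 = 2.563.
δ = d·√(n/2) ⇒ n = 2(δ/d)² = 2 × (2.563 / 0.9978)² = 13.20.
Rounding up, n = 14 per group.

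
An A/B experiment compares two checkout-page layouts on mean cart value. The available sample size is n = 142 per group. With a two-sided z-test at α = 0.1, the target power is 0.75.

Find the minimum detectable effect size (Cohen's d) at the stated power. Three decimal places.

Need Φ(δ − 1.645) = 0.75, so δ = 1.645 + 0.674 = 2.319.
(Lower-tail contribution to power is negligible for δ > 0.)
δ = d·√(n/2) ⇒ d = δ/√(n/2) = 2.319/√(142/2) = 0.2753.

d ≈ 0.275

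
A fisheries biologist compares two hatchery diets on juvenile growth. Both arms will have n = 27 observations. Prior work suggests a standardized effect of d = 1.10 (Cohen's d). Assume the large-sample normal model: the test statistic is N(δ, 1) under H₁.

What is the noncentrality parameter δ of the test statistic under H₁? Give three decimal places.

δ ≈ 4.042

δ = d·√(n/2) = 1.10 × √(27/2) = 4.0417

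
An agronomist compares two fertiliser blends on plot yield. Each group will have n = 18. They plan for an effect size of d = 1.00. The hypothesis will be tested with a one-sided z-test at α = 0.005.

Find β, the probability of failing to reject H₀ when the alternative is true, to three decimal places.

Noncentrality parameter: δ = d·√(n/2) = 1.00 × √(18/2) = 3.0000
One-sided α = 0.005 → critical value z_{0.005} = 2.576.
Power = P(Z > 2.576 − δ) = Φ(0.424) = 0.6643.
Type II error: β = 1 − power = 1 − 0.6643 = 0.3357.

β ≈ 0.336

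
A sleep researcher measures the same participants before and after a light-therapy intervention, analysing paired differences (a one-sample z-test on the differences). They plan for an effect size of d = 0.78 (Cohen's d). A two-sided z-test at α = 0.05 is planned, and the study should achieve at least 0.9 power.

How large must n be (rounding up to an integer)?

n = 18

Set Φ(δ − 1.960) = 0.9; then δ − 1.960 = Φ⁻¹(0.9) = 1.282, giving δ = 3.242.
(Ignoring the negligible lower-tail rejection probability gives the usual closed-form inversion.)
δ = d·√n ⇒ n = (δ/d)² = (3.242 / 0.78)² = 17.27.
Rounding up, n = 18.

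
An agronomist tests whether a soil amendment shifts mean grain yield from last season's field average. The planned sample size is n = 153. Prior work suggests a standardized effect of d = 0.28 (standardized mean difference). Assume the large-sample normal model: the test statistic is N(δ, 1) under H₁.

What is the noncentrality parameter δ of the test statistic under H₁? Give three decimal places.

δ ≈ 3.463

The noncentrality parameter scales effect size by the design's sample-size factor: δ = d·√n = 0.28 × √153 = 3.4634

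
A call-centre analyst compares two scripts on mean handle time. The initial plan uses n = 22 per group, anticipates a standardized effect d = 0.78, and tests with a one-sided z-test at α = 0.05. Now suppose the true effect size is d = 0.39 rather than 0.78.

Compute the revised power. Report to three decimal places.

With d = 0.39: δ = d·√(n/2) = 0.39 × √(22/2) = 1.2935. Critical value z_{0.05} = 1.645.
Revised power = P(Z > 1.645 − δ) = Φ(-0.351) = 0.3627.

Power ≈ 0.363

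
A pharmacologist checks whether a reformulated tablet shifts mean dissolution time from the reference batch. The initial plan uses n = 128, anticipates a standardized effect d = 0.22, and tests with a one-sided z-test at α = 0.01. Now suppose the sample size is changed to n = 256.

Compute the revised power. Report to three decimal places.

With n = 256: δ = d·√n = 0.22 × √256 = 3.5200. Critical value z_{0.01} = 2.326.
Revised power = P(Z > 2.326 − δ) = Φ(1.194) = 0.8837.

Power ≈ 0.884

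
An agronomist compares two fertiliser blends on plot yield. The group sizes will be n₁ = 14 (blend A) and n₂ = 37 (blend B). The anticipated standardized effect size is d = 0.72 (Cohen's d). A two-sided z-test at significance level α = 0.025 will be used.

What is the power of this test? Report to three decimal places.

Noncentrality parameter: δ = d / √(1/n₁ + 1/n₂) = 0.72 / √(1/14 + 1/37) = 2.2946
Two-sided α = 0.025 → critical value z_{0.0125} = 2.241.
Power = Φ(δ − 2.241) + Φ(−δ − 2.241) = Φ(0.053) + Φ(-4.536) = 0.5212 + 0.0000 = 0.5212.

Power ≈ 0.521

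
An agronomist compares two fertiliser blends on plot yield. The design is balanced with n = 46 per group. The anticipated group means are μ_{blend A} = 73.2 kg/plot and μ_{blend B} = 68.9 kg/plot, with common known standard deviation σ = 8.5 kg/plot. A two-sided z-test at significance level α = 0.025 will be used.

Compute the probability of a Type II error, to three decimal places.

Standardized effect: d = |μ_{blend A} − μ_{blend B}| / σ = |73.2 − 68.9| / 8.5 = 0.5059
Noncentrality parameter: δ = d·√(n/2) = 0.5059 × √(46/2) = 2.4261
Two-sided α = 0.025 → critical value z_{0.0125} = 2.241.
Power = Φ(δ − 2.241) + Φ(−δ − 2.241) = Φ(0.185) + Φ(-4.668) = 0.5733 + 0.0000 = 0.5733.
Type II error: β = 1 − power = 1 − 0.5733 = 0.4267.

β ≈ 0.427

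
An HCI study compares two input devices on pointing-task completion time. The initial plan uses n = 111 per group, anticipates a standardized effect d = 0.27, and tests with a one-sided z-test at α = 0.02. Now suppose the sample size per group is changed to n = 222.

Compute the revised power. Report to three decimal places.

With n = 222 per group: δ = d·√(n/2) = 0.27 × √(222/2) = 2.8446. Critical value z_{0.02} = 2.054.
Revised power = Φ(δ − 2.054) = Φ(0.791) = 0.7855.

Power ≈ 0.785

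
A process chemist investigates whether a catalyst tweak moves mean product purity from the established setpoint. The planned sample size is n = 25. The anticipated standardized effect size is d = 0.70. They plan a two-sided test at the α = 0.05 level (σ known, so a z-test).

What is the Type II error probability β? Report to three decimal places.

β ≈ 0.062

Noncentrality parameter: δ = d·√n = 0.70 × √25 = 3.5000
Critical value for a two-sided test at α = 0.05: z_{α/2} = 1.960.
Power = Φ(δ − 1.960) + Φ(−δ − 1.960) = Φ(1.540) + Φ(-5.460) = 0.9382 + 0.0000 = 0.9382.
Type II error: β = 1 − power = 1 − 0.9382 = 0.0618.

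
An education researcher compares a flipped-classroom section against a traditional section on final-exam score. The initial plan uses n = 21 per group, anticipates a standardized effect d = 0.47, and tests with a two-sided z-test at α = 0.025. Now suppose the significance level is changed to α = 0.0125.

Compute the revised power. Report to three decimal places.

δ = d·√(n/2) = 0.47 × √(21/2) = 1.5230 (unchanged). New critical value: z_{0.0063} = 2.498.
Revised power = Φ(δ − 2.498) + Φ(−δ − 2.498) = Φ(-0.975) + Φ(-4.021) = 0.1648 + 0.0000 = 0.1649.

Power ≈ 0.165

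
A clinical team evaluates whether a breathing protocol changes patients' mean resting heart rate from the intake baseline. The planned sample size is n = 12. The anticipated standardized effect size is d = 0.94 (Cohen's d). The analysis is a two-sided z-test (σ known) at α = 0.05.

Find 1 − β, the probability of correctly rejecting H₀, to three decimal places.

Noncentrality parameter: δ = d·√n = 0.94 × √12 = 3.2563
Critical value for a two-sided test at α = 0.05: z_{α/2} = 1.960.
Power = Φ(δ − 1.960) + Φ(−δ − 1.960) = Φ(1.296) + Φ(-5.216) = 0.9026 + 0.0000 = 0.9026.

Power ≈ 0.903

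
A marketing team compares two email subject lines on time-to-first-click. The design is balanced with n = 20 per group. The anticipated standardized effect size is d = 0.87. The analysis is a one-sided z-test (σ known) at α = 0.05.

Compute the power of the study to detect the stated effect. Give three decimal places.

Power ≈ 0.866

Noncentrality parameter: δ = d·√(n/2) = 0.87 × √(20/2) = 2.7512
One-sided α = 0.05 → critical value z_{0.05} = 1.645.
Power = P(Z > 1.645 − δ) = Φ(1.106) = 0.8657.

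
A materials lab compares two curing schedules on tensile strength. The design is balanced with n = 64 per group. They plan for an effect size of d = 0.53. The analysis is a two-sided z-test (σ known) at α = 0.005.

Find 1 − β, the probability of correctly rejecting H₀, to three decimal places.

Noncentrality parameter: δ = d·√(n/2) = 0.53 × √(64/2) = 2.9981
Two-sided α = 0.005 → critical value z_{0.0025} = 2.807.
Power = Φ(δ − 2.807) + Φ(−δ − 2.807) = Φ(0.191) + Φ(-5.805) = 0.5758 + 0.0000 = 0.5758.

Power ≈ 0.576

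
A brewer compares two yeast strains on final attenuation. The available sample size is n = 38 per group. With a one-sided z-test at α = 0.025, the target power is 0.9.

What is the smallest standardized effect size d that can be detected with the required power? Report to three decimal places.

Required noncentrality: δ = z_{0.025} + z_{0.10} = 1.960 + 1.282 = 3.242.
δ = d·√(n/2) ⇒ d = δ/√(n/2) = 3.242/√(38/2) = 0.7437.

d ≈ 0.744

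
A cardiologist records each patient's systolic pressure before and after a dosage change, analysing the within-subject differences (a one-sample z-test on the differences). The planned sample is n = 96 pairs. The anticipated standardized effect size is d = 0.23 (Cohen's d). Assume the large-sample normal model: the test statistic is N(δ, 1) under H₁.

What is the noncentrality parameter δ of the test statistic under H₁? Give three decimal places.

δ ≈ 2.254

The noncentrality parameter scales effect size by the design's sample-size factor: δ = d·√n = 0.23 × √96 = 2.2535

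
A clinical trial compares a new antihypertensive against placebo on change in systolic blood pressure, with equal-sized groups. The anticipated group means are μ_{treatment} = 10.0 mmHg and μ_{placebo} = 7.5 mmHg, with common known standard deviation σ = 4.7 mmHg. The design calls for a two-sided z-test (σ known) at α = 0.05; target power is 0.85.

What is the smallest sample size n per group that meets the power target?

Standardized effect: d = |μ_{treatment} − μ_{placebo}| / σ = |10.0 − 7.5| / 4.7 = 0.5319
Set Φ(δ − 1.960) = 0.85; then δ − 1.960 = Φ⁻¹(0.85) = 1.036, giving δ = 2.996.
(For δ > 0 the lower-tail rejection region contributes negligibly to power, so the one-term inversion is standard.)
δ = d·√(n/2) ⇒ n = 2(δ/d)² = 2 × (2.996 / 0.5319)² = 63.47.
Rounding up, n = 64 per group.

n = 64 per group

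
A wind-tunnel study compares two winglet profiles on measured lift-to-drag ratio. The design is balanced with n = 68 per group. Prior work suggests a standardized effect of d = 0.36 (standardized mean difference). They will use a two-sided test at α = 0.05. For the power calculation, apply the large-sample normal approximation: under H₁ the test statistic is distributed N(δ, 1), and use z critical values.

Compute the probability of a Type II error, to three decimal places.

β ≈ 0.445

Noncentrality parameter: δ = d·√(n/2) = 0.36 × √(68/2) = 2.0991
Critical value for a two-sided test at α = 0.05: z_{α/2} = 1.960.
Power = Φ(δ − 1.960) + Φ(−δ − 1.960) = Φ(0.139) + Φ(-4.059) = 0.5553 + 0.0000 = 0.5554.
Type II error: β = 1 − power = 1 − 0.5554 = 0.4446.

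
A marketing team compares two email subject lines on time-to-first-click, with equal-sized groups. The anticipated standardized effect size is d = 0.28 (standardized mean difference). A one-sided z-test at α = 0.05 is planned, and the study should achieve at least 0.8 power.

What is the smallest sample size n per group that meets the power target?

n = 158 per group

Set Φ(δ − 1.645) = 0.8; then δ − 1.645 = Φ⁻¹(0.8) = 0.842, giving δ = 2.486.
δ = d·√(n/2) ⇒ n = 2(δ/d)² = 2 × (2.486 / 0.28)² = 157.72.
Rounding up, n = 158 per group.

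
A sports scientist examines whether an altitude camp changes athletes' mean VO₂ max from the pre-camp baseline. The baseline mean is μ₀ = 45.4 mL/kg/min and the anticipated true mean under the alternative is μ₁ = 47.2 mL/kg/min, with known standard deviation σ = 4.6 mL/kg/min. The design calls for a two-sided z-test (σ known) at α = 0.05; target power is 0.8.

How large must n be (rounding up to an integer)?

n = 52

Standardized effect: d = |μ₁ − μ₀| / σ = |47.2 − 45.4| / 4.6 = 0.3913
Set Φ(δ − 1.960) = 0.8; then δ − 1.960 = Φ⁻¹(0.8) = 0.842, giving δ = 2.802.
(The Φ(−δ − z_{α/2}) term is vanishingly small for δ > 0 and is dropped in the standard sample-size formula.)
δ = d·√n ⇒ n = (δ/d)² = (2.802 / 0.3913)² = 51.26.
Rounding up, n = 52.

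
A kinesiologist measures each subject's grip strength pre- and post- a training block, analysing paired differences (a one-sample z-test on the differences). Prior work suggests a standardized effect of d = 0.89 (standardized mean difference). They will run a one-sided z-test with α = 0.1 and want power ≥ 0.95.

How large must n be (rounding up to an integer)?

n = 11

For power 0.95 need Φ(δ − z_{0.1}) = 0.95, so δ = z_{0.1} + z_{0.05} = 1.282 + 1.645 = 2.926.
δ = d·√n ⇒ n = (δ/d)² = (2.926 / 0.89)² = 10.81.
Rounding up, n = 11.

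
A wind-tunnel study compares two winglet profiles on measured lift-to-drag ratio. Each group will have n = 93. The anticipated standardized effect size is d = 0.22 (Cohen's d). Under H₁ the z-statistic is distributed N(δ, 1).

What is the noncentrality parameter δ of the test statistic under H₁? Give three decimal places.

δ = d·√(n/2) = 0.22 × √(93/2) = 1.5002

δ ≈ 1.500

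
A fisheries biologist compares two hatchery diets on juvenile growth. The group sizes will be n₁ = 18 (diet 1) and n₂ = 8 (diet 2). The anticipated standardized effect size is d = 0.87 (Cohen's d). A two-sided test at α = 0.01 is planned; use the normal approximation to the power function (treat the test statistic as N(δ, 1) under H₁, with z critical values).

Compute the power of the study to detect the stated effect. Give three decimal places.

Power ≈ 0.299

Noncentrality parameter: δ = d / √(1/n₁ + 1/n₂) = 0.87 / √(1/18 + 1/8) = 2.0475
Critical value for a two-sided test at α = 0.01: z_{α/2} = 2.576.
Power = Φ(δ − 2.576) + Φ(−δ − 2.576) = Φ(-0.528) + Φ(-4.623) = 0.2986 + 0.0000 = 0.2986.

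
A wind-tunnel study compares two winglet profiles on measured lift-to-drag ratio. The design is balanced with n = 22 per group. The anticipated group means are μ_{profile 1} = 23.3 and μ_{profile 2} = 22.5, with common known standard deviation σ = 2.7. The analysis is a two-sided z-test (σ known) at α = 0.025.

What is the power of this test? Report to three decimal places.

Standardized effect: d = |μ_{profile 1} − μ_{profile 2}| / σ = |23.3 − 22.5| / 2.7 = 0.2963
Noncentrality parameter: δ = d·√(n/2) = 0.2963 × √(22/2) = 0.9827
Critical value for a two-sided test at α = 0.025: z_{α/2} = 2.241.
Power = Φ(δ − 2.241) + Φ(−δ − 2.241) = Φ(-1.259) + Φ(-3.224) = 0.1041 + 0.0006 = 0.1047.

Power ≈ 0.105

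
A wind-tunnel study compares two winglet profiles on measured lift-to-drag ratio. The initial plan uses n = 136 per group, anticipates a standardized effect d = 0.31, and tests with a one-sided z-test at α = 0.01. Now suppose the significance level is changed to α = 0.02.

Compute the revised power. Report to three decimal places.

δ = d·√(n/2) = 0.31 × √(136/2) = 2.5563 (unchanged). New critical value: z_{0.02} = 2.054.
Revised power = Φ(δ − 2.054) = Φ(0.503) = 0.6924.

Power ≈ 0.692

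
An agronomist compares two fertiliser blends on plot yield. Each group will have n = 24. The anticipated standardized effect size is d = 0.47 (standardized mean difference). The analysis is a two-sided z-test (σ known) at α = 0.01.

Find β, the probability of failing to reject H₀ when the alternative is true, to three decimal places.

Noncentrality parameter: δ = d·√(n/2) = 0.47 × √(24/2) = 1.6281
Two-sided α = 0.01 → critical value z_{0.005} = 2.576.
Power = Φ(δ − 2.576) + Φ(−δ − 2.576) = Φ(-0.948) + Φ(-4.204) = 0.1716 + 0.0000 = 0.1717.
Type II error: β = 1 − power = 1 − 0.1717 = 0.8283.

β ≈ 0.828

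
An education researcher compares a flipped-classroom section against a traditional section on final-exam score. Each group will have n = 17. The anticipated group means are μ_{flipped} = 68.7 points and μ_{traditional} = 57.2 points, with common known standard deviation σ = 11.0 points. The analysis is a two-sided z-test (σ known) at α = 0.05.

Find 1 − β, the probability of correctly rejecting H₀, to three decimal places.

Power ≈ 0.862

Standardized effect: d = |μ_{flipped} − μ_{traditional}| / σ = |68.7 − 57.2| / 11.0 = 1.0455
Noncentrality parameter: δ = d·√(n/2) = 1.0455 × √(17/2) = 3.0480
Two-sided α = 0.05 → critical value z_{0.025} = 1.960.
Power = Φ(δ − 1.960) + Φ(−δ − 1.960) = Φ(1.088) + Φ(-5.008) = 0.8617 + 0.0000 = 0.8617.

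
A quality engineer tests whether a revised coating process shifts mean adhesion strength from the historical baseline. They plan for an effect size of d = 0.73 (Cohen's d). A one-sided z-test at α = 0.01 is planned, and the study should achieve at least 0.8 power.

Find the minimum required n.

n = 19

For power 0.8 need Φ(δ − z_{0.01}) = 0.8, so δ = z_{0.01} + z_{0.20} = 2.326 + 0.842 = 3.168.
δ = d·√n ⇒ n = (δ/d)² = (3.168 / 0.73)² = 18.83.
Rounding up, n = 19.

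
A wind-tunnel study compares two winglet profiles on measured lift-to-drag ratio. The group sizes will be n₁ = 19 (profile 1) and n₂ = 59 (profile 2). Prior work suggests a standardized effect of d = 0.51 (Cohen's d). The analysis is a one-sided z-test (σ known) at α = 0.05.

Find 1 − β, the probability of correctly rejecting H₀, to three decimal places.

Power ≈ 0.614

Noncentrality parameter: δ = d / √(1/n₁ + 1/n₂) = 0.51 / √(1/19 + 1/59) = 1.9334
Critical value for a one-sided test at α = 0.05: z_α = 1.645.
Power = Φ(δ − 1.645) = Φ(0.289) = 0.6135.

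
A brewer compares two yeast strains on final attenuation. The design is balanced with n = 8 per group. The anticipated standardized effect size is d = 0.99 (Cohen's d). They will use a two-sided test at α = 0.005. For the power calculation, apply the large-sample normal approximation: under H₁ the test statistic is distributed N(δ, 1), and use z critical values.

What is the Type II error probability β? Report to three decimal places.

Noncentrality parameter: δ = d·√(n/2) = 0.99 × √(8/2) = 1.9800
Critical value for a two-sided test at α = 0.005: z_{α/2} = 2.807.
Power = Φ(δ − 2.807) + Φ(−δ − 2.807) = Φ(-0.827) + Φ(-4.787) = 0.2041 + 0.0000 = 0.2041.
Type II error: β = 1 − power = 1 − 0.2041 = 0.7959.

β ≈ 0.796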